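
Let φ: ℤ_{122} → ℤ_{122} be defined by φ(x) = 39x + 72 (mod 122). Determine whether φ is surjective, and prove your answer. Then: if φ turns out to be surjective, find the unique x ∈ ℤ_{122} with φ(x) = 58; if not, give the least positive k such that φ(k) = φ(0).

Recall that φ is surjective if every y in the codomain equals φ(x) for some x in the domain.
Since gcd(39, 122) = 1, 39 is invertible modulo 122. Euclid's algorithm: 122 = 3·39 + 5, 39 = 7·5 + 4, 5 = 1·4 + 1; back-substituting gives 1 = 97·39 − 31·122, so 39⁻¹ ≡ 97 (mod 122).
For any y ∈ ℤ_{122}, x = 97(y − 72) mod 122 satisfies φ(x) = 39·97(y − 72) + 72 ≡ y (since 39·97 ≡ 1 mod 122). So every y has a preimage.
Hence φ is surjective.
Since φ is surjective, we find φ⁻¹(58): we need 39x ≡ 58 − 72 ≡ 108 (mod 122). Using 39⁻¹ = 97: x ≡ 97·108 = 10476 = 85·122 + 106, so x = 106.
Check: φ(106) = 39·106 + 72 = 4206 = 34·122 + 58 ≡ 58 (mod 122).

106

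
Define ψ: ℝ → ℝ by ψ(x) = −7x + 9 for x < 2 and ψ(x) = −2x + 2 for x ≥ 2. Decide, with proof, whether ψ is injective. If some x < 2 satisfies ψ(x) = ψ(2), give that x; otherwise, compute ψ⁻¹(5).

Both pieces are strictly decreasing (slopes −7 and −2), so each is injective on its own interval.
The left piece maps (−∞, 2) onto (−5, ∞); the right piece maps [2, ∞) onto (−∞, −2].
These images overlap. In particular ψ(2) = −2 (right piece), and solving −7x + 9 = −2 on the left piece gives x = 11/7 < 2.
So ψ(11/7) = ψ(2) with 11/7 ≠ 2, and ψ is not injective. This x = 11/7 is the requested value below 2.

11/7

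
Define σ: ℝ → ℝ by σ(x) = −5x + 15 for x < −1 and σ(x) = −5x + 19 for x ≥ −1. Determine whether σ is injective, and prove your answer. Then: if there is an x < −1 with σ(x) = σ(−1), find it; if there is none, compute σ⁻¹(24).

Both pieces are strictly decreasing (slopes −5 and −5), so each is injective on its own interval.
The left piece maps (−∞, −1) onto (20, ∞); the right piece maps [−1, ∞) onto (−∞, 24].
These images overlap. In particular σ(−1) = 24 (right piece), and solving −5x + 15 = 24 on the left piece gives x = −9/5 < −1.
So σ(−9/5) = σ(−1) with −9/5 ≠ −1, and σ is not injective. This x = −9/5 is the requested value below −1.

-9/5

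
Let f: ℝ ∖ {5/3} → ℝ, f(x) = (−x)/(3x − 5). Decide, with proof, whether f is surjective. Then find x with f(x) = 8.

If f(x) = −1/3, cross-multiplying gives 3(−x) = −1(3x − 5), which simplifies to 0 = 5 — false.  So −1/3 has no preimage and f is not surjective.
Solving f(x) = 8: cross-multiplying gives −x = 8(3x − 5), which rearranges to −25x = −40, so x = 8/5.

8/5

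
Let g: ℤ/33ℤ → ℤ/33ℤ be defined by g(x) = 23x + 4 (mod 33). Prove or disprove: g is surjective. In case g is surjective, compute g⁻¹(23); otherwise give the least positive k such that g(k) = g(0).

8

Recall that surjectivity means every element of the codomain has a preimage under g.
Since gcd(23, 33) = 1, 23 is invertible modulo 33. Euclid's algorithm: 33 = 1·23 + 10, 23 = 2·10 + 3, 10 = 3·3 + 1; back-substituting gives 1 = 23·23 − 16·33, so 23⁻¹ ≡ 23 (mod 33).
Then y ↦ 23(y − 4) is a two-sided inverse to g, so every y ∈ ℤ/33ℤ has a preimage.
Hence g is surjective.
Since g is surjective, we find g⁻¹(23): we need 23x ≡ 23 − 4 ≡ 19 (mod 33). Using 23⁻¹ = 23: x ≡ 23·19 = 437 = 13·33 + 8, so x = 8.
Check: g(8) = 23·8 + 4 = 188 = 5·33 + 23 ≡ 23 (mod 33).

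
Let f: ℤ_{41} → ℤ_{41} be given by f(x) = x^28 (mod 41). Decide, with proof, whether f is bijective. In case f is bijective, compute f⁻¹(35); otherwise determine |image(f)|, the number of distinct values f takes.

11

f(4): Repeated squaring mod 41: 4^1 ≡ 4, 4^2 ≡ 4² = 16, 4^4 ≡ 16² = 256 ≡ 10, 4^8 ≡ 10² = 100 ≡ 18, 4^16 ≡ 18² = 324 ≡ 37. Since 28 = 16 + 8 + 4, 4^28 ≡ 37·18·10: 37·18 = 666 ≡ 10, then 10·10 = 100 ≡ 18. So 4^28 ≡ 18 (mod 41).
f(5): Repeated squaring mod 41: 5^1 ≡ 5, 5^2 ≡ 5² = 25, 5^4 ≡ 25² = 625 ≡ 10, 5^8 ≡ 10² = 100 ≡ 18, 5^16 ≡ 18² = 324 ≡ 37. Since 28 = 16 + 8 + 4, 5^28 ≡ 37·18·10: 37·18 = 666 ≡ 10, then 10·10 = 100 ≡ 18. So 5^28 ≡ 18 (mod 41).
So f(4) = f(5) = 18 while 4 ≠ 5, hence f is not injective, hence not bijective.
Since f is not bijective, we determine |image(f)|. Computing x^28 mod 41 for each x (by repeated squaring, reducing mod 41 at every step), the values f(0), f(1), …, f(40) are: 0, 1, 10, 40, 18, 18, 31, 4, 16, 1, 16, 25, 23, 31, 40, 23, 37, 25, 10, 4, 37, 37, 4, 10, 25, 37, 23, 40, 31, 23, 25, 16, 1, 16, 4, 31, 18, 18, 40, 10, 1.
The distinct values are {0, 1, 4, 10, 16, 18, 23, 25, 31, 37, 40}; there are 11 of them.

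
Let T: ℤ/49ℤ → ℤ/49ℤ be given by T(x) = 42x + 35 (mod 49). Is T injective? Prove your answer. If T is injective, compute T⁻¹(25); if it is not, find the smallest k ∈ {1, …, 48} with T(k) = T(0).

7

Recall: injectivity means: for all u, v in the domain, T(u) = T(v) implies u = v.
We have gcd(42, 49) = 7 > 1. Taking u = 0 and v = 7: T(0) = 35 and T(7) = 42·7 + 35 = 329 ≡ 35 (mod 49).
So T(0) = T(7) while 0 ≠ 7, hence T is not injective.
Since T is not injective, we find the least positive k with T(k) = T(0): this means 42k ≡ 0 (mod 49), i.e. 49 ∣ 42k. Since gcd(42, 49) = 7, dividing through by 7 this holds exactly when 7 ∣ 6k, and as gcd(6, 7) = 1, exactly when 7 ∣ k.
The smallest positive such k is 7.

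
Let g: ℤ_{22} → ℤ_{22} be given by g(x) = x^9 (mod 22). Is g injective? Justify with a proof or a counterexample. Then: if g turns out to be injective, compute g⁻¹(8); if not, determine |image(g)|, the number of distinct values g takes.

Computing x^9 mod 22 for each x (by repeated squaring, reducing mod 22 at every step), the values g(0), g(1), …, g(21) are: 0, 1, 6, 15, 14, 9, 2, 19, 18, 5, 10, 11, 12, 17, 4, 3, 20, 13, 8, 7, 16, 21.
Every element of ℤ_{22} appears exactly once in this list, so g is a bijection, and in particular injective.
Since g is injective, we read off the preimage of 8 from the same table: g(18) = 8, so g⁻¹(8) = 18.

18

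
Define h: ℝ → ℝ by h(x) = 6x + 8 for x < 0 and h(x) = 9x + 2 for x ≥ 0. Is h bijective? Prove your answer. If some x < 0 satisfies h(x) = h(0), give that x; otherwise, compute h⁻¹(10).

Both pieces are strictly increasing (slopes 6 and 9), so each is injective on its own interval.
The left piece maps (−∞, 0) onto (−∞, 8); the right piece maps [0, ∞) onto [2, ∞).
These images overlap. In particular h(0) = 2 (right piece), and solving 6x + 8 = 2 on the left piece gives x = −1 < 0.
So h(−1) = h(0) with −1 ≠ 0, and h is not injective, hence not bijective. This x = −1 is the requested value below 0.

-1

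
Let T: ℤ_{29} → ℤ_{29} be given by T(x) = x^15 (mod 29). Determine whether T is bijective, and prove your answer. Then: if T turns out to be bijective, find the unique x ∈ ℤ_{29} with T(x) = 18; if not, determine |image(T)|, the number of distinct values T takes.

Since 29 is prime, the nonzero elements of ℤ_{29} form a cyclic group of order 28.
As gcd(15, 28) = 1, raising to the 15th power is a bijection on this group: if u^15 ≡ v^15 then (uv^{−1})^15 = 1, and the only element of order dividing gcd(15, 28) = 1 is 1, so u = v.
With T(0) = 0 this makes T injective on all of ℤ_{29}, hence bijective (finite equal-size domain and codomain). In particular T is bijective.
Since T is bijective, we find the preimage of 18. The inverse of x ↦ x^15 on (ℤ_{29})^× is x ↦ x^15, because 15·15 = 225 = 8·28 + 1 ≡ 1 (mod 28) and x^{28} = 1 for x ≠ 0 (Fermat). So T⁻¹(18) = 18^15 mod 29.
Repeated squaring mod 29: 18^1 ≡ 18, 18^2 ≡ 18² = 324 ≡ 5, 18^4 ≡ 5² = 25, 18^8 ≡ 25² = 625 ≡ 16. Since 15 = 8 + 4 + 2 + 1, 18^15 ≡ 16·25·5·18: 16·25 = 400 ≡ 23, then 23·5 = 115 ≡ 28, then 28·18 = 504 ≡ 11. So 18^15 ≡ 11 (mod 29).
Hence T⁻¹(18) = 11.

11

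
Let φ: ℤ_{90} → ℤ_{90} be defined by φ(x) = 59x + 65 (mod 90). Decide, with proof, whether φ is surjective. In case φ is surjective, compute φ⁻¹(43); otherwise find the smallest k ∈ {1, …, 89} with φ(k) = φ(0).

By definition, surjectivity means every element of the codomain has a preimage under φ.
Since gcd(59, 90) = 1, 59 is invertible modulo 90. Euclid's algorithm: 90 = 1·59 + 31, 59 = 1·31 + 28, 31 = 1·28 + 3, 28 = 9·3 + 1; back-substituting gives 1 = 29·59 − 19·90, so 59⁻¹ ≡ 29 (mod 90).
For any y ∈ ℤ_{90}, x = 29(y − 65) mod 90 satisfies φ(x) = 59·29(y − 65) + 65 ≡ y (since 59·29 ≡ 1 mod 90). So every y has a preimage.
Therefore φ is surjective.
Since φ is surjective, we compute φ⁻¹(43): solve 59x + 65 ≡ 43 (mod 90), i.e. 59x ≡ 68 (mod 90).
Multiplying by 59⁻¹ = 29 gives x ≡ 29·68 = 1972 = 21·90 + 82 ≡ 82 (mod 90).
Check: φ(82) = 59·82 + 65 = 4903 = 54·90 + 43 ≡ 43 (mod 90).

82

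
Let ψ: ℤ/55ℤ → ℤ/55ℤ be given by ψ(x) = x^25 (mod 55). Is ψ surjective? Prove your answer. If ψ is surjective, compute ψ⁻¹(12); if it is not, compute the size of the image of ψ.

ψ(2): Repeated squaring mod 55: 2^1 ≡ 2, 2^2 ≡ 2² = 4, 2^4 ≡ 4² = 16, 2^8 ≡ 16² = 256 ≡ 36, 2^16 ≡ 36² = 1296 ≡ 31. Since 25 = 16 + 8 + 1, 2^25 ≡ 31·36·2: 31·36 = 1116 ≡ 16, then 16·2 = 32. So 2^25 ≡ 32 (mod 55).
ψ(7): Repeated squaring mod 55: 7^1 ≡ 7, 7^2 ≡ 7² = 49, 7^4 ≡ 49² = 2401 ≡ 36, 7^8 ≡ 36² = 1296 ≡ 31, 7^16 ≡ 31² = 961 ≡ 26. Since 25 = 16 + 8 + 1, 7^25 ≡ 26·31·7: 26·31 = 806 ≡ 36, then 36·7 = 252 ≡ 32. So 7^25 ≡ 32 (mod 55).
So ψ(2) = ψ(7) = 32 while 2 ≠ 7, thus ψ is not injective.
A non-injective map from the 55-element set ℤ/55ℤ to itself takes at most 54 distinct values, so it cannot be surjective. Thus ψ is not surjective.
Since ψ is not surjective, we determine |image(ψ)|. Computing x^25 mod 55 for each x (by repeated squaring, reducing mod 55 at every step), the values ψ(0), ψ(1), …, ψ(54) are: 0, 1, 32, 23, 34, 45, 21, 32, 43, 34, 10, 11, 12, 43, 34, 45, 1, 32, 43, 54, 45, 21, 22, 23, 54, 45, 1, 12, 43, 54, 10, 1, 32, 33, 34, 10, 1, 12, 23, 54, 10, 21, 12, 43, 44, 45, 21, 12, 23, 34, 10, 21, 32, 23, 54.
The distinct values are {0, 1, 10, 11, 12, 21, 22, 23, 32, 33, 34, 43, 44, 45, 54}; there are 15 of them.

15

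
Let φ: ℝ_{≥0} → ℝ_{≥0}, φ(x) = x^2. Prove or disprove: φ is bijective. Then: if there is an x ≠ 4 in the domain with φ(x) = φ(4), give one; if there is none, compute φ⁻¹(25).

5

On ℝ_{≥0}, x ↦ x^2 is strictly increasing (injective) and for any y ∈ ℝ_{≥0} the 2nd root y^{1/2} lies in ℝ_{≥0} (surjective). So φ is bijective.
Since x ↦ x^2 is strictly increasing on ℝ_{≥0}, it is injective there, so no x ≠ 4 in the domain has φ(x) = φ(4). We therefore compute φ⁻¹(25) = 25^{1/2} = 5 (indeed 5^2 = 25).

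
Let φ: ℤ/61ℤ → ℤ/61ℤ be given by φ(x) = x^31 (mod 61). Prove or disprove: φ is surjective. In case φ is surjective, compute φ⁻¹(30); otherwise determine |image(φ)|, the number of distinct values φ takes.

Since 61 is prime, the nonzero elements of ℤ/61ℤ form a cyclic group of order 60.
As gcd(31, 60) = 1, raising to the 31st power is a bijection on this group: if x_1^31 ≡ x_2^31 then (x_1x_2^{−1})^31 = 1, and the only element of order dividing gcd(31, 60) = 1 is 1, so x_1 = x_2.
With φ(0) = 0 this makes φ injective on all of ℤ/61ℤ, hence bijective (finite equal-size domain and codomain). In particular φ is surjective.
Since φ is surjective, we find the preimage of 30. The inverse of x ↦ x^31 on (ℤ/61ℤ)^× is x ↦ x^31, because 31·31 = 961 = 16·60 + 1 ≡ 1 (mod 60) and x^{60} = 1 for x ≠ 0 (Fermat). So φ⁻¹(30) = 30^31 mod 61.
Repeated squaring mod 61: 30^1 ≡ 30, 30^2 ≡ 30² = 900 ≡ 46, 30^4 ≡ 46² = 2116 ≡ 42, 30^8 ≡ 42² = 1764 ≡ 56, 30^16 ≡ 56² = 3136 ≡ 25. Since 31 = 16 + 8 + 4 + 2 + 1, 30^31 ≡ 25·56·42·46·30: 25·56 = 1400 ≡ 58, then 58·42 = 2436 ≡ 57, then 57·46 = 2622 ≡ 60, then 60·30 = 1800 ≡ 31. So 30^31 ≡ 31 (mod 61).
Hence φ⁻¹(30) = 31.

31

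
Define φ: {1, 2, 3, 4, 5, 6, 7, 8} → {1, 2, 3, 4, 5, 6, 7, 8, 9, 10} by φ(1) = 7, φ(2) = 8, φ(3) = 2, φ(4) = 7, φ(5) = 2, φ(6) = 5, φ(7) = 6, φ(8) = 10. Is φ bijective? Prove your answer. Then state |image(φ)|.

φ(1) = 7 = φ(4) with 1 ≠ 4, so φ is not injective, hence not bijective.
The image of φ is {2, 5, 6, 7, 8, 10}, which has 6 elements.

6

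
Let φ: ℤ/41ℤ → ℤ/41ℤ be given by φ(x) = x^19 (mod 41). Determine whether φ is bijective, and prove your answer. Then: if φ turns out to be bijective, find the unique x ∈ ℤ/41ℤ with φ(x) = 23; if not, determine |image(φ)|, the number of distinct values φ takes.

Since 41 is prime, the nonzero elements of ℤ/41ℤ form a cyclic group of order 40.
As gcd(19, 40) = 1, raising to the 19th power is a bijection on this group: if u^19 ≡ v^19 then (uv^{−1})^19 = 1, and the only element of order dividing gcd(19, 40) = 1 is 1, so u = v.
With φ(0) = 0 this makes φ injective on all of ℤ/41ℤ, hence bijective (finite equal-size domain and codomain). In particular φ is bijective.
Since φ is bijective, we find the preimage of 23. The inverse of x ↦ x^19 on (ℤ/41ℤ)^× is x ↦ x^19, because 19·19 = 361 = 9·40 + 1 ≡ 1 (mod 40) and x^{40} = 1 for x ≠ 0 (Fermat). So φ⁻¹(23) = 23^19 mod 41.
Repeated squaring mod 41: 23^1 ≡ 23, 23^2 ≡ 23² = 529 ≡ 37, 23^4 ≡ 37² = 1369 ≡ 16, 23^8 ≡ 16² = 256 ≡ 10, 23^16 ≡ 10² = 100 ≡ 18. Since 19 = 16 + 2 + 1, 23^19 ≡ 18·37·23: 18·37 = 666 ≡ 10, then 10·23 = 230 ≡ 25. So 23^19 ≡ 25 (mod 41).
Hence φ⁻¹(23) = 25.

25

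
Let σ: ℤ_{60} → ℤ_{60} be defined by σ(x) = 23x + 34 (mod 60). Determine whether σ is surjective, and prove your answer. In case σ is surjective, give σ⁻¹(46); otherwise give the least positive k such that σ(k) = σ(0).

24

Recall: surjectivity means every element of the codomain has a preimage under σ.
Since gcd(23, 60) = 1, 23 is invertible modulo 60. Euclid's algorithm: 60 = 2·23 + 14, 23 = 1·14 + 9, 14 = 1·9 + 5, 9 = 1·5 + 4, 5 = 1·4 + 1; back-substituting gives 1 = 47·23 − 18·60, so 23⁻¹ ≡ 47 (mod 60).
Then y ↦ 47(y − 34) is a two-sided inverse to σ, so every y ∈ ℤ_{60} has a preimage.
Hence σ is surjective.
Since σ is surjective, we find σ⁻¹(46): we need 23x ≡ 46 − 34 ≡ 12 (mod 60). Using 23⁻¹ = 47: x ≡ 47·12 = 564 = 9·60 + 24, so x = 24.
Check: σ(24) = 23·24 + 34 = 586 = 9·60 + 46 ≡ 46 (mod 60).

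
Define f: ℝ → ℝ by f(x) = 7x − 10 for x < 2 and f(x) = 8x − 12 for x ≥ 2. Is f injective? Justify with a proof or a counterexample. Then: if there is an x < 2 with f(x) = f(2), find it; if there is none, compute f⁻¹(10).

11/4

Both pieces are strictly increasing (slopes 7 and 8), so each is injective on its own interval.
The left piece maps (−∞, 2) onto (−∞, 4); the right piece maps [2, ∞) onto [4, ∞).
These images are disjoint, so no value is attained by both pieces. So f is injective.
Because the two images are disjoint, no x < 2 has f(x) = f(2), so we compute f⁻¹(10): 10 lies in [4, ∞), so solve 8x − 12 = 10: x = (10 + 12)/8 = 11/4.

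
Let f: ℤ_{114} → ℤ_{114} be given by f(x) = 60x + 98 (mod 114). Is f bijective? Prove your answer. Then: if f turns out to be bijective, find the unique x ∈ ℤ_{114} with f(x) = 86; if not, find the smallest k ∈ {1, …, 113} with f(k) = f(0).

We have gcd(60, 114) = 6 > 1. Taking a = 0 and b = 19: f(0) = 98 and f(19) = 60·19 + 98 = 1238 ≡ 98 (mod 114).
So f(0) = f(19) while 0 ≠ 19, thus f is not injective, hence not bijective.
Since f is not bijective, we find the least positive k with f(k) = f(0): this means 60k ≡ 0 (mod 114), i.e. 114 ∣ 60k. Since gcd(60, 114) = 6, dividing through by 6 this holds exactly when 19 ∣ 10k, and as gcd(10, 19) = 1, exactly when 19 ∣ k.
The smallest positive such k is 19.

19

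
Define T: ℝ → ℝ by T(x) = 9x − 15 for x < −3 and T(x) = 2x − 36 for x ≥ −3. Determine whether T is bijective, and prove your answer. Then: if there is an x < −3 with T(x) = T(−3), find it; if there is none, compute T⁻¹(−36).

0

Both pieces are strictly increasing (slopes 9 and 2), so each is injective on its own interval.
The left piece maps (−∞, −3) onto (−∞, −42); the right piece maps [−3, ∞) onto [−42, ∞).
Since −42 = −42, the images partition ℝ: T is injective and surjective, hence bijective.
Because the two images are disjoint, no x < −3 has T(x) = T(−3), so we compute T⁻¹(−36): −36 lies in [−42, ∞), so solve 2x − 36 = −36: x = (−36 + 36)/2 = 0.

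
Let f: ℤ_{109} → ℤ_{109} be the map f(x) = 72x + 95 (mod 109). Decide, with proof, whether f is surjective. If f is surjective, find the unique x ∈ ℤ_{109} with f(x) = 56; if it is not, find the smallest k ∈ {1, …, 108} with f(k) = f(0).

Recall: surjectivity means every element of the codomain has a preimage under f.
Since gcd(72, 109) = 1, 72 is invertible modulo 109. Euclid's algorithm: 109 = 1·72 + 37, 72 = 1·37 + 35, 37 = 1·35 + 2, 35 = 17·2 + 1; back-substituting gives 1 = 53·72 − 35·109, so 72⁻¹ ≡ 53 (mod 109).
For any y ∈ ℤ_{109}, x = 53(y − 95) mod 109 satisfies f(x) = 72·53(y − 95) + 95 ≡ y (since 72·53 ≡ 1 mod 109). So every y has a preimage.
Thus f is surjective.
Since f is surjective, we compute f⁻¹(56): solve 72x + 95 ≡ 56 (mod 109), i.e. 72x ≡ 70 (mod 109).
Multiplying by 72⁻¹ = 53 gives x ≡ 53·70 = 3710 = 34·109 + 4 ≡ 4 (mod 109).
Check: f(4) = 72·4 + 95 = 383 = 3·109 + 56 ≡ 56 (mod 109).

4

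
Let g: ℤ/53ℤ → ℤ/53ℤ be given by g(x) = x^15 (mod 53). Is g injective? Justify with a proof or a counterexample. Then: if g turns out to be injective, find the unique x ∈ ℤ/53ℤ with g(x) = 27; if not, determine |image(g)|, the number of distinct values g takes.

41

Since 53 is prime, the nonzero elements of ℤ/53ℤ form a cyclic group of order 52.
As gcd(15, 52) = 1, raising to the 15th power is a bijection on this group: if s^15 ≡ t^15 then (st^{−1})^15 = 1, and the only element of order dividing gcd(15, 52) = 1 is 1, so s = t.
With g(0) = 0 this makes g injective on all of ℤ/53ℤ, hence bijective (finite equal-size domain and codomain). In particular g is injective.
Since g is injective, we find the preimage of 27. The inverse of x ↦ x^15 on (ℤ/53ℤ)^× is x ↦ x^7, because 15·7 = 105 = 2·52 + 1 ≡ 1 (mod 52) and x^{52} = 1 for x ≠ 0 (Fermat). So g⁻¹(27) = 27^7 mod 53.
Repeated squaring mod 53: 27^1 ≡ 27, 27^2 ≡ 27² = 729 ≡ 40, 27^4 ≡ 40² = 1600 ≡ 10. Since 7 = 4 + 2 + 1, 27^7 ≡ 10·40·27: 10·40 = 400 ≡ 29, then 29·27 = 783 ≡ 41. So 27^7 ≡ 41 (mod 53).
Hence g⁻¹(27) = 41.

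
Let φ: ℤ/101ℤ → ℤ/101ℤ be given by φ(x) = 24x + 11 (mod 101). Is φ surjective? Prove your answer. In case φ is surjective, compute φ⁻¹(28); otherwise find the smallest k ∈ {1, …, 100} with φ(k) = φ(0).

47

Since gcd(24, 101) = 1, 24 is invertible modulo 101. Euclid's algorithm: 101 = 4·24 + 5, 24 = 4·5 + 4, 5 = 1·4 + 1; back-substituting gives 1 = 80·24 − 19·101, so 24⁻¹ ≡ 80 (mod 101).
For any y ∈ ℤ/101ℤ, x = 80(y − 11) mod 101 satisfies φ(x) = 24·80(y − 11) + 11 ≡ y (since 24·80 ≡ 1 mod 101). So every y has a preimage.
Hence φ is surjective.
Since φ is surjective, we compute φ⁻¹(28): solve 24x + 11 ≡ 28 (mod 101), i.e. 24x ≡ 17 (mod 101).
Multiplying by 24⁻¹ = 80 gives x ≡ 80·17 = 1360 = 13·101 + 47 ≡ 47 (mod 101).
Check: φ(47) = 24·47 + 11 = 1139 = 11·101 + 28 ≡ 28 (mod 101).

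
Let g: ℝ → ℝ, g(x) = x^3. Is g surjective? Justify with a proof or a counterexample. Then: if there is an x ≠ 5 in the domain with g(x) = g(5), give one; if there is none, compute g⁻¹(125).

5

For any y ∈ ℝ, x = y^{1/3} ∈ ℝ gives g(x) = y, so g is surjective.
Since x ↦ x^3 is strictly increasing on ℝ, it is injective there, so no x ≠ 5 in the domain has g(x) = g(5). We therefore compute g⁻¹(125) = 125^{1/3} = 5 (indeed 5^3 = 125).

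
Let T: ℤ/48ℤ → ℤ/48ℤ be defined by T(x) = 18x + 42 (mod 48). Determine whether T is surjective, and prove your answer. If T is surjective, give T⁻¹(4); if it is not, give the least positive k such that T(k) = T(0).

8

By definition, T is surjective if every y in the codomain equals T(x) for some x in the domain.
Since gcd(18, 48) = 6, we have 18x ≡ 0 (mod 6) for all x, so T(x) ≡ 0 (mod 6).
But 1 ≢ 0 (mod 6), so 1 ∈ ℤ/48ℤ has no preimage. Thus T is not surjective.
Since T is not surjective, we find the least positive k with T(k) = T(0): this means 18k ≡ 0 (mod 48), i.e. 48 ∣ 18k. Since gcd(18, 48) = 6, dividing through by 6 this holds exactly when 8 ∣ 3k, and as gcd(3, 8) = 1, exactly when 8 ∣ k.
The smallest positive such k is 8.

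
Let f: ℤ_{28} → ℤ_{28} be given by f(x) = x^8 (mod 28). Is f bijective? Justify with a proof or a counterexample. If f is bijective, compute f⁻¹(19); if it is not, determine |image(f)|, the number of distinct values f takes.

8

f(6): Repeated squaring mod 28: 6^1 ≡ 6, 6^2 ≡ 6² = 36 ≡ 8, 6^4 ≡ 8² = 64 ≡ 8, 6^8 ≡ 8² = 64 ≡ 8. So 6^8 ≡ 8 (mod 28).
f(8): Repeated squaring mod 28: 8^1 ≡ 8, 8^2 ≡ 8² = 64 ≡ 8, 8^4 ≡ 8² = 64 ≡ 8, 8^8 ≡ 8² = 64 ≡ 8. So 8^8 ≡ 8 (mod 28).
So f(6) = f(8) = 8 while 6 ≠ 8, thus f is not injective, hence not bijective.
Since f is not bijective, we determine |image(f)|. Computing x^8 mod 28 for each x (by repeated squaring, reducing mod 28 at every step), the values f(0), f(1), …, f(27) are: 0, 1, 4, 9, 16, 25, 8, 21, 8, 25, 16, 9, 4, 1, 0, 1, 4, 9, 16, 25, 8, 21, 8, 25, 16, 9, 4, 1.
The distinct values are {0, 1, 4, 8, 9, 16, 21, 25}; there are 8 of them.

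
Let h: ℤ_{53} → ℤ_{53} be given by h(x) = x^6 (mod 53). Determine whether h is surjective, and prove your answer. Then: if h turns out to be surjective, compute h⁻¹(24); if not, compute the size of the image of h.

27

h(26): Repeated squaring mod 53: 26^1 ≡ 26, 26^2 ≡ 26² = 676 ≡ 40, 26^4 ≡ 40² = 1600 ≡ 10. Since 6 = 4 + 2, 26^6 ≡ 10·40: 10·40 = 400 ≡ 29. So 26^6 ≡ 29 (mod 53).
h(27): Repeated squaring mod 53: 27^1 ≡ 27, 27^2 ≡ 27² = 729 ≡ 40, 27^4 ≡ 40² = 1600 ≡ 10. Since 6 = 4 + 2, 27^6 ≡ 10·40: 10·40 = 400 ≡ 29. So 27^6 ≡ 29 (mod 53).
So h(26) = h(27) = 29 while 26 ≠ 27, therefore h is not injective.
A non-injective map from the 53-element set ℤ_{53} to itself takes at most 52 distinct values, so it cannot be surjective. Hence h is not surjective.
Since h is not surjective, we determine |image(h)|. Computing x^6 mod 53 for each x (by repeated squaring, reducing mod 53 at every step), the values h(0), h(1), …, h(52) are: 0, 1, 11, 40, 15, 43, 16, 42, 6, 10, 49, 36, 17, 46, 38, 24, 13, 44, 4, 7, 9, 37, 25, 52, 28, 47, 29, 29, 47, 28, 52, 25, 37, 9, 7, 4, 44, 13, 24, 38, 46, 17, 36, 49, 10, 6, 42, 16, 43, 15, 40, 11, 1.
The distinct values are {0, 1, 4, 6, 7, 9, 10, 11, 13, 15, 16, 17, 24, 25, 28, 29, 36, 37, 38, 40, 42, 43, 44, 46, 47, 49, 52}; there are 27 of them.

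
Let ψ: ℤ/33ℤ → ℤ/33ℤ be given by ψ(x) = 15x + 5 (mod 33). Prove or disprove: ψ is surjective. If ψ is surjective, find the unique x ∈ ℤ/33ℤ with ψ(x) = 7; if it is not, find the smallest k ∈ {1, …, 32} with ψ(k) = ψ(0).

11

Since gcd(15, 33) = 3, we have 15x ≡ 0 (mod 3) for all x, so ψ(x) ≡ 2 (mod 3).
But 0 ≢ 2 (mod 3), so 0 ∈ ℤ/33ℤ has no preimage. Hence ψ is not surjective.
Since ψ is not surjective, we find the least positive k with ψ(k) = ψ(0): this means 15k ≡ 0 (mod 33), i.e. 33 ∣ 15k. Since gcd(15, 33) = 3, dividing through by 3 this holds exactly when 11 ∣ 5k, and as gcd(5, 11) = 1, exactly when 11 ∣ k.
The smallest positive such k is 11.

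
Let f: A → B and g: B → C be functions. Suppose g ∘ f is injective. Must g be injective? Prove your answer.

No. Take A = {1, 2, 3}, B = {1, 2, 3, 4, 5, 6}, C = {1, 2, 3, 4, 5, 6}, f(a) = a for each a ∈ A, and g(b) = 5 if b ∈ {5, 6} else g(b) = b.
Then g ∘ f = f is injective (A ⊂ B and f is the inclusion), but g(5) = g(6) = 5 with 5 ≠ 6, so g is not injective.

not injective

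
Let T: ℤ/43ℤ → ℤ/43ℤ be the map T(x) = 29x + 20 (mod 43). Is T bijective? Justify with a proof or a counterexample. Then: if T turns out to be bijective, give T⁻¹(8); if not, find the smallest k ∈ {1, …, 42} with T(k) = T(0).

Suppose T(a) = T(b) in ℤ/43ℤ. Then 29a + 20 ≡ 29b + 20 (mod 43), hence 29(a − b) ≡ 0 (mod 43).
Since gcd(29, 43) = 1, 29 is invertible modulo 43, hence a − b ≡ 0 (mod 43), i.e. a = b.
We now compute 29⁻¹ mod 43 explicitly. Euclid's algorithm: 43 = 1·29 + 14, 29 = 2·14 + 1; back-substituting gives 1 = 3·29 − 2·43, so 29⁻¹ ≡ 3 (mod 43).
For any y ∈ ℤ/43ℤ, x = 3(y − 20) mod 43 satisfies T(x) = 29·3(y − 20) + 20 ≡ y (since 29·3 ≡ 1 mod 43). So every y has a preimage.
Therefore T is bijective.
Since T is bijective, we find T⁻¹(8): we need 29x ≡ 8 − 20 ≡ 31 (mod 43). Using 29⁻¹ = 3: x ≡ 3·31 = 93 = 2·43 + 7, so x = 7.
Check: T(7) = 29·7 + 20 = 223 = 5·43 + 8 ≡ 8 (mod 43).

7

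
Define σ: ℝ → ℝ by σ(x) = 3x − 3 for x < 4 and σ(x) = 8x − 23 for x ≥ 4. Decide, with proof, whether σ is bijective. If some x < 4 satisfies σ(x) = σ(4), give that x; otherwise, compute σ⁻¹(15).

19/4

Both pieces are strictly increasing (slopes 3 and 8), so each is injective on its own interval.
The left piece maps (−∞, 4) onto (−∞, 9); the right piece maps [4, ∞) onto [9, ∞).
Since 9 = 9, the images partition ℝ: σ is injective and surjective, hence bijective.
Because the two images are disjoint, no x < 4 has σ(x) = σ(4), so we compute σ⁻¹(15): 15 lies in [9, ∞), so solve 8x − 23 = 15: x = (15 + 23)/8 = 19/4.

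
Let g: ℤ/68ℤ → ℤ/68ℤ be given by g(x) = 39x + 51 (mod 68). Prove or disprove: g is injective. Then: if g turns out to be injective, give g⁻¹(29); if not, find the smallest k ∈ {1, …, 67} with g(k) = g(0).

50

Recall that g is injective when g(s) = g(t) forces s = t.
If g(s) = g(t), then 39s ≡ 39t (mod 68). Because gcd(39, 68) = 1, we may cancel 39 to get s ≡ t (mod 68).
Thus g is injective.
We now compute 39⁻¹ mod 68 explicitly. Euclid's algorithm: 68 = 1·39 + 29, 39 = 1·29 + 10, 29 = 2·10 + 9, 10 = 1·9 + 1; back-substituting gives 1 = 7·39 − 4·68, so 39⁻¹ ≡ 7 (mod 68).
Since g is injective, we compute g⁻¹(29): solve 39x + 51 ≡ 29 (mod 68), i.e. 39x ≡ 46 (mod 68).
Multiplying by 39⁻¹ = 7 gives x ≡ 7·46 = 322 = 4·68 + 50 ≡ 50 (mod 68).
Check: g(50) = 39·50 + 51 = 2001 = 29·68 + 29 ≡ 29 (mod 68).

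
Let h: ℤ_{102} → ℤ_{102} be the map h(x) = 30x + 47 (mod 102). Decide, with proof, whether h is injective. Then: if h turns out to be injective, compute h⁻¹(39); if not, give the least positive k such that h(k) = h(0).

17

We have gcd(30, 102) = 6 > 1. Taking u = 0 and v = 17: h(0) = 47 and h(17) = 30·17 + 47 = 557 ≡ 47 (mod 102).
So h(0) = h(17) while 0 ≠ 17, so h is not injective.
Since h is not injective, we find the least positive k with h(k) = h(0): this means 30k ≡ 0 (mod 102), i.e. 102 ∣ 30k. Since gcd(30, 102) = 6, dividing through by 6 this holds exactly when 17 ∣ 5k, and as gcd(5, 17) = 1, exactly when 17 ∣ k.
The smallest positive such k is 17.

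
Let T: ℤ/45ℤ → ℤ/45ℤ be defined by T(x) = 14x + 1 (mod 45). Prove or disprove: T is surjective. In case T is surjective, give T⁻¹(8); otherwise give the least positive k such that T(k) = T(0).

23

Since gcd(14, 45) = 1, 14 is invertible modulo 45. Euclid's algorithm: 45 = 3·14 + 3, 14 = 4·3 + 2, 3 = 1·2 + 1; back-substituting gives 1 = 29·14 − 9·45, so 14⁻¹ ≡ 29 (mod 45).
Then y ↦ 29(y − 1) is a two-sided inverse to T, so every y ∈ ℤ/45ℤ has a preimage.
Hence T is surjective.
Since T is surjective, we find T⁻¹(8): we need 14x ≡ 8 − 1 ≡ 7 (mod 45). Using 14⁻¹ = 29: x ≡ 29·7 = 203 = 4·45 + 23, so x = 23.
Check: T(23) = 14·23 + 1 = 323 = 7·45 + 8 ≡ 8 (mod 45).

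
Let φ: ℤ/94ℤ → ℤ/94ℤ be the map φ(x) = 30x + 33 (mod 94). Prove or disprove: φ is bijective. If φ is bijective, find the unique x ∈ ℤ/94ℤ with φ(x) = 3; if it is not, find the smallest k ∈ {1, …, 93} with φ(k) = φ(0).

47

We have gcd(30, 94) = 2 > 1. Taking s = 0 and t = 47: φ(0) = 33 and φ(47) = 30·47 + 33 = 1443 ≡ 33 (mod 94).
So φ(0) = φ(47) while 0 ≠ 47, hence φ is not injective, hence not bijective.
Since φ is not bijective, we find the least positive k with φ(k) = φ(0): this means 30k ≡ 0 (mod 94), i.e. 94 ∣ 30k. Since gcd(30, 94) = 2, dividing through by 2 this holds exactly when 47 ∣ 15k, and as gcd(15, 47) = 1, exactly when 47 ∣ k.
The smallest positive such k is 47.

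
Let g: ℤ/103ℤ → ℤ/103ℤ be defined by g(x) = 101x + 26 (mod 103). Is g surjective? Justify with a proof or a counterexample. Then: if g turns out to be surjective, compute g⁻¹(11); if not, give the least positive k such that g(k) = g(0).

Since gcd(101, 103) = 1, 101 is invertible modulo 103. Euclid's algorithm: 103 = 1·101 + 2, 101 = 50·2 + 1; back-substituting gives 1 = 51·101 − 50·103, so 101⁻¹ ≡ 51 (mod 103).
For any y ∈ ℤ/103ℤ, x = 51(y − 26) mod 103 satisfies g(x) = 101·51(y − 26) + 26 ≡ y (since 101·51 ≡ 1 mod 103). So every y has a preimage.
Therefore g is surjective.
Since g is surjective, we compute g⁻¹(11): solve 101x + 26 ≡ 11 (mod 103), i.e. 101x ≡ 88 (mod 103).
Multiplying by 101⁻¹ = 51 gives x ≡ 51·88 = 4488 = 43·103 + 59 ≡ 59 (mod 103).
Check: g(59) = 101·59 + 26 = 5985 = 58·103 + 11 ≡ 11 (mod 103).

59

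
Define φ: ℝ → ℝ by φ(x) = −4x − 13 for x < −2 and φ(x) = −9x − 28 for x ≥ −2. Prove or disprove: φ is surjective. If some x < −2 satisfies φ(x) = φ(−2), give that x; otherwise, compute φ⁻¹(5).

-9/2

Both pieces are strictly decreasing (slopes −4 and −9), so each is injective on its own interval.
The left piece maps (−∞, −2) onto (−5, ∞); the right piece maps [−2, ∞) onto (−∞, −10].
The union (−5, ∞) ∪ (−∞, −10] omits the interval between −5 and −10; in particular −5 has no preimage. So φ is not surjective.
Because the two images are disjoint, no x < −2 has φ(x) = φ(−2), so we compute φ⁻¹(5): 5 lies in (−5, ∞), so solve −4x − 13 = 5: x = (5 + 13)/(−4) = −9/2.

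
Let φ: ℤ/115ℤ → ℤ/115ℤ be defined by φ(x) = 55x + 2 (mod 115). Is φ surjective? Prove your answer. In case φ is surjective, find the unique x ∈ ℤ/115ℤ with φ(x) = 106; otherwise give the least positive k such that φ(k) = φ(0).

23

By definition, surjectivity means every element of the codomain has a preimage under φ.
Since gcd(55, 115) = 5, we have 55x ≡ 0 (mod 5) for all x, so φ(x) ≡ 2 (mod 5).
But 0 ≢ 2 (mod 5), so 0 ∈ ℤ/115ℤ has no preimage. Thus φ is not surjective.
Since φ is not surjective, we find the least positive k with φ(k) = φ(0): this means 55k ≡ 0 (mod 115), i.e. 115 ∣ 55k. Since gcd(55, 115) = 5, dividing through by 5 this holds exactly when 23 ∣ 11k, and as gcd(11, 23) = 1, exactly when 23 ∣ k.
The smallest positive such k is 23.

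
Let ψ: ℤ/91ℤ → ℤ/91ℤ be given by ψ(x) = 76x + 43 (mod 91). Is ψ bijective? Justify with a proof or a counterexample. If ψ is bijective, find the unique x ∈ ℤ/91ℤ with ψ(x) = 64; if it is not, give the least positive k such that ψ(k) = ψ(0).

35

Recall: ψ is injective if ψ(u) = ψ(v) implies u = v.
If ψ(u) = ψ(v), then 76u ≡ 76v (mod 91). Because gcd(76, 91) = 1, we may cancel 76 to get u ≡ v (mod 91).
We now compute 76⁻¹ mod 91 explicitly. Euclid's algorithm: 91 = 1·76 + 15, 76 = 5·15 + 1; back-substituting gives 1 = 6·76 − 5·91, so 76⁻¹ ≡ 6 (mod 91).
Then y ↦ 6(y − 43) is a two-sided inverse to ψ, so every y ∈ ℤ/91ℤ has a preimage.
Hence ψ is bijective.
Since ψ is bijective, we compute ψ⁻¹(64): solve 76x + 43 ≡ 64 (mod 91), i.e. 76x ≡ 21 (mod 91).
Multiplying by 76⁻¹ = 6 gives x ≡ 6·21 = 126 = 1·91 + 35 ≡ 35 (mod 91).
Check: ψ(35) = 76·35 + 43 = 2703 = 29·91 + 64 ≡ 64 (mod 91).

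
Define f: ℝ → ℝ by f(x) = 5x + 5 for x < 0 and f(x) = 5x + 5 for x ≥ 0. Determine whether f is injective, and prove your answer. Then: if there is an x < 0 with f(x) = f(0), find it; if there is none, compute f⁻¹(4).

Both pieces are strictly increasing (slopes 5 and 5), so each is injective on its own interval.
The left piece maps (−∞, 0) onto (−∞, 5); the right piece maps [0, ∞) onto [5, ∞).
These images are disjoint, so no value is attained by both pieces. Hence f is injective.
Because the two images are disjoint, no x < 0 has f(x) = f(0), so we compute f⁻¹(4): 4 lies in (−∞, 5), so solve 5x + 5 = 4: x = (4 − 5)/5 = −1/5.

-1/5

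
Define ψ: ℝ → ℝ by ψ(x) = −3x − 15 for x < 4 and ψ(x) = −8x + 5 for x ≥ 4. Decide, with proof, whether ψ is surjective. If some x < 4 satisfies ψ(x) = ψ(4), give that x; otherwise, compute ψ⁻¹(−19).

Both pieces are strictly decreasing (slopes −3 and −8), so each is injective on its own interval.
The left piece maps (−∞, 4) onto (−27, ∞); the right piece maps [4, ∞) onto (−∞, −27].
These images together cover ℝ, so ψ is surjective.
Because the two images are disjoint, no x < 4 has ψ(x) = ψ(4), so we compute ψ⁻¹(−19): −19 lies in (−27, ∞), so solve −3x − 15 = −19: x = (−19 + 15)/(−3) = 4/3.

4/3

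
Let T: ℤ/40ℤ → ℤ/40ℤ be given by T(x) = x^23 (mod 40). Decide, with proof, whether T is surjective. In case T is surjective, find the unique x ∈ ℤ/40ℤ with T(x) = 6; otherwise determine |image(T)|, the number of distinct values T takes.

25

T(0) = 0^23 = 0.
T(10): Repeated squaring mod 40: 10^1 ≡ 10, 10^2 ≡ 10² = 100 ≡ 20, 10^4 ≡ 20² = 400 ≡ 0, 10^8 ≡ 0² = 0, 10^16 ≡ 0² = 0. Since 23 = 16 + 4 + 2 + 1, 10^23 ≡ 0·0·20·10: 0·0 = 0, then 0·20 = 0, then 0·10 = 0. So 10^23 ≡ 0 (mod 40).
So T(0) = T(10) = 0 while 0 ≠ 10, so T is not injective.
A non-injective map from the 40-element set ℤ/40ℤ to itself takes at most 39 distinct values, so it cannot be surjective. Therefore T is not surjective.
Since T is not surjective, we determine |image(T)|. Computing x^23 mod 40 for each x (by repeated squaring, reducing mod 40 at every step), the values T(0), T(1), …, T(39) are: 0, 1, 8, 27, 24, 5, 16, 23, 32, 9, 0, 11, 8, 37, 24, 15, 16, 33, 32, 19, 0, 21, 8, 7, 24, 25, 16, 3, 32, 29, 0, 31, 8, 17, 24, 35, 16, 13, 32, 39.
The distinct values are {0, 1, 3, 5, 7, 8, 9, 11, 13, 15, 16, 17, 19, 21, 23, 24, 25, 27, 29, 31, 32, 33, 35, 37, 39}; there are 25 of them.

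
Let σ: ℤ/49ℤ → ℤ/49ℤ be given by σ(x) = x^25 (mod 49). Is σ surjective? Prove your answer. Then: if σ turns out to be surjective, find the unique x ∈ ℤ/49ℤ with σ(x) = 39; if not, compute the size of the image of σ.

43

σ(0) = 0^25 = 0.
σ(7): Repeated squaring mod 49: 7^1 ≡ 7, 7^2 ≡ 7² = 49 ≡ 0, 7^4 ≡ 0² = 0, 7^8 ≡ 0² = 0, 7^16 ≡ 0² = 0. Since 25 = 16 + 8 + 1, 7^25 ≡ 0·0·7: 0·0 = 0, then 0·7 = 0. So 7^25 ≡ 0 (mod 49).
So σ(0) = σ(7) = 0 while 0 ≠ 7, therefore σ is not injective.
A non-injective map from the 49-element set ℤ/49ℤ to itself takes at most 48 distinct values, so it cannot be surjective. Therefore σ is not surjective.
Since σ is not surjective, we determine |image(σ)|. Computing x^25 mod 49 for each x (by repeated squaring, reducing mod 49 at every step), the values σ(0), σ(1), …, σ(48) are: 0, 1, 16, 17, 11, 12, 27, 0, 29, 44, 45, 39, 40, 6, 0, 8, 23, 24, 18, 19, 34, 0, 36, 2, 3, 46, 47, 13, 0, 15, 30, 31, 25, 26, 41, 0, 43, 9, 10, 4, 5, 20, 0, 22, 37, 38, 32, 33, 48.
The distinct values are {0, 1, 2, 3, 4, 5, 6, 8, 9, 10, 11, 12, 13, 15, 16, 17, 18, 19, 20, 22, 23, 24, 25, 26, 27, 29, 30, 31, 32, 33, 34, 36, 37, 38, 39, 40, 41, 43, 44, 45, 46, 47, 48}; there are 43 of them.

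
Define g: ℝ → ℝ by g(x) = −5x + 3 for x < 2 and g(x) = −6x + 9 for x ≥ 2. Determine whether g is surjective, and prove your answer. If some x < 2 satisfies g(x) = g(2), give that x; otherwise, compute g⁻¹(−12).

Both pieces are strictly decreasing (slopes −5 and −6), so each is injective on its own interval.
The left piece maps (−∞, 2) onto (−7, ∞); the right piece maps [2, ∞) onto (−∞, −3].
The union (−7, ∞) ∪ (−∞, −3] covers ℝ, so g is surjective.
For the follow-up: the images overlap, so an x < 2 with g(x) = g(2) exists. g(2) = −3; solving −5x + 3 = −3 for x < 2 gives x = (−3 − 3)/(−5) = 6/5.

6/5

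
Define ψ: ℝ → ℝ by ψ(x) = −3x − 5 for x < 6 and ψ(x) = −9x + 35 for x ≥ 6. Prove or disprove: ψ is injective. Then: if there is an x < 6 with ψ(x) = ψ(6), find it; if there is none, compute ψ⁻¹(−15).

Both pieces are strictly decreasing (slopes −3 and −9), so each is injective on its own interval.
The left piece maps (−∞, 6) onto (−23, ∞); the right piece maps [6, ∞) onto (−∞, −19].
These images overlap. In particular ψ(6) = −19 (right piece), and solving −3x − 5 = −19 on the left piece gives x = 14/3 < 6.
So ψ(14/3) = ψ(6) with 14/3 ≠ 6, and ψ is not injective. This x = 14/3 is the requested value below 6.

14/3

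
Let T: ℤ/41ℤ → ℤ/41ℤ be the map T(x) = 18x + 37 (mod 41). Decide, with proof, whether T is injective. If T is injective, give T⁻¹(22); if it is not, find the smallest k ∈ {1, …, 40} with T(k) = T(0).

Recall: T is injective when T(s) = T(t) forces s = t.
Suppose T(s) = T(t) in ℤ/41ℤ. Then 18s + 37 ≡ 18t + 37 (mod 41), so 18(s − t) ≡ 0 (mod 41).
Since gcd(18, 41) = 1, 18 is invertible modulo 41, therefore s − t ≡ 0 (mod 41), i.e. s = t.
Therefore T is injective.
We now compute 18⁻¹ mod 41 explicitly. Euclid's algorithm: 41 = 2·18 + 5, 18 = 3·5 + 3, 5 = 1·3 + 2, 3 = 1·2 + 1; back-substituting gives 1 = 16·18 − 7·41, so 18⁻¹ ≡ 16 (mod 41).
Since T is injective, we find T⁻¹(22): we need 18x ≡ 22 − 37 ≡ 26 (mod 41). Using 18⁻¹ = 16: x ≡ 16·26 = 416 = 10·41 + 6, so x = 6.
Check: T(6) = 18·6 + 37 = 145 = 3·41 + 22 ≡ 22 (mod 41).

6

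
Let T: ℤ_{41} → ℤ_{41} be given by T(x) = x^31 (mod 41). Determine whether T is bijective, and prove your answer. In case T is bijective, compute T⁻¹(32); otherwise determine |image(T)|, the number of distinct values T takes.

Since 41 is prime, the nonzero elements of ℤ_{41} form a cyclic group of order 40.
As gcd(31, 40) = 1, raising to the 31st power is a bijection on this group: if a^31 ≡ b^31 then (ab^{−1})^31 = 1, and the only element of order dividing gcd(31, 40) = 1 is 1, so a = b.
With T(0) = 0 this makes T injective on all of ℤ_{41}, hence bijective (finite equal-size domain and codomain). In particular T is bijective.
Since T is bijective, we find the preimage of 32. The inverse of x ↦ x^31 on (ℤ_{41})^× is x ↦ x^31, because 31·31 = 961 = 24·40 + 1 ≡ 1 (mod 40) and x^{40} = 1 for x ≠ 0 (Fermat). So T⁻¹(32) = 32^31 mod 41.
Repeated squaring mod 41: 32^1 ≡ 32, 32^2 ≡ 32² = 1024 ≡ 40, 32^4 ≡ 40² = 1600 ≡ 1, 32^8 ≡ 1² = 1, 32^16 ≡ 1² = 1. Since 31 = 16 + 8 + 4 + 2 + 1, 32^31 ≡ 1·1·1·40·32: 1·1 = 1, then 1·1 = 1, then 1·40 = 40, then 40·32 = 1280 ≡ 9. So 32^31 ≡ 9 (mod 41).
Hence T⁻¹(32) = 9.

9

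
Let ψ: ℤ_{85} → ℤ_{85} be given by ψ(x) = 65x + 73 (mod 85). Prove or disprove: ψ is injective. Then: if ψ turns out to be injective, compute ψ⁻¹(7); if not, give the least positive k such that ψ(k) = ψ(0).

We have gcd(65, 85) = 5 > 1. Taking u = 0 and v = 17: ψ(0) = 73 and ψ(17) = 65·17 + 73 = 1178 ≡ 73 (mod 85).
So ψ(0) = ψ(17) while 0 ≠ 17, therefore ψ is not injective.
Since ψ is not injective, we find the least positive k with ψ(k) = ψ(0): this means 65k ≡ 0 (mod 85), i.e. 85 ∣ 65k. Since gcd(65, 85) = 5, dividing through by 5 this holds exactly when 17 ∣ 13k, and as gcd(13, 17) = 1, exactly when 17 ∣ k.
The smallest positive such k is 17.

17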